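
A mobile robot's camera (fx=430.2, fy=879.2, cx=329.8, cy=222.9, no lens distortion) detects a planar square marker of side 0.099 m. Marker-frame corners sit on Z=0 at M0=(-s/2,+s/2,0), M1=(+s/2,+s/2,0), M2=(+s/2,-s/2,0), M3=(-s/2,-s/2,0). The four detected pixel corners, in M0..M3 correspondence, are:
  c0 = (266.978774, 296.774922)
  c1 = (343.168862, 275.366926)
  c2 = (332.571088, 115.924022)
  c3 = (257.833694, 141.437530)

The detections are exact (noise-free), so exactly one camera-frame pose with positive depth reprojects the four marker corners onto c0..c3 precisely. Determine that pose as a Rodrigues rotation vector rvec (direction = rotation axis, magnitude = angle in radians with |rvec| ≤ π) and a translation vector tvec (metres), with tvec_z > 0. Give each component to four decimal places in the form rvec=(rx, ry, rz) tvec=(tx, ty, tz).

rvec=(-0.0749, 0.1631, -0.1395) tvec=(-0.0383, -0.0099, 0.5454)

Intrinsics K: fx=430.2, fy=879.2, cx=329.8, cy=222.9
Marker side s = 0.099 m; corners in marker frame (Z=0):
  M0 = (-0.0495, +0.0495, 0)
  M1 = (+0.0495, +0.0495, 0)
  M2 = (+0.0495, -0.0495, 0)
  M3 = (-0.0495, -0.0495, 0)
Detected image corners:
  c0 = (266.978774, 296.774922) px
  c1 = (343.168862, 275.366926) px
  c2 = (332.571088, 115.924022) px
  c3 = (257.833694, 141.437530) px
Planar DLT: solve 8×8 A·h = b for H (H[2,2]=1):
  H  [+676.10091 +52.50936 +299.56396]
  H  [-296.62929 +1556.96350 +206.93116]
  H  [-0.28687 -0.15692 +1.00000]
B = K⁻¹H; ‖b₁‖=1.833545, ‖b₂‖=1.833545; λ = 2/(‖b₁‖+‖b₂‖) = 0.545392, sign → tz>0 ⇒ λ=+0.545392
r₁ = λ·B[:,0] = (+0.97708,-0.14434,-0.15646); r₂ = λ·B[:,1] = (+0.13218,+0.98752,-0.08558)
r₃ = r₁×r₂ = (+0.16686,+0.06294,+0.98397); SVD([r₁ r₂ r₃]) → R = UVᵀ:
  R  [+0.97708 +0.13218 +0.16686]
  R  [-0.14434 +0.98752 +0.06294]
  R  [-0.15646 -0.08558 +0.98397]
t = (-0.03833, -0.00991, +0.54539) m
tr R = 2.948574; θ = arccos((tr R − 1)/2) = 0.227261 rad = 13.021°
axis k = ((R−Rᵀ)₃₂, (R−Rᵀ)₁₃, (R−Rᵀ)₂₁) / (2 sinθ) = (-0.329600, +0.717500, -0.613643)
rvec = θ·k = (-0.074905, +0.163060, -0.139457)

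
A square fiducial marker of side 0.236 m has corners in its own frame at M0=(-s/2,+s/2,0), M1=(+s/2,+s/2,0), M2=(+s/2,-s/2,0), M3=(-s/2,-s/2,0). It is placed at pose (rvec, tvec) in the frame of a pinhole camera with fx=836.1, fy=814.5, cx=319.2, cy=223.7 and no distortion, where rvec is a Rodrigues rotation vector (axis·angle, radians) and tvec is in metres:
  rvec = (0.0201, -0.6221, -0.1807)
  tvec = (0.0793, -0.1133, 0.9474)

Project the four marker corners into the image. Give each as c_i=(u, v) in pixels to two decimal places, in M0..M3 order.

c0=(323.30, 245.16) c1=(476.38, 209.58) c2=(447.27, 21.49) c3=(286.60, 28.32)

Intrinsics K: fx=836.1, fy=814.5, cx=319.2, cy=223.7
Marker side s = 0.236 m; corners in marker frame (Z=0):
  M0 = (-0.1180, +0.1180, 0)
  M1 = (+0.1180, +0.1180, 0)
  M2 = (+0.1180, -0.1180, 0)
  M3 = (-0.1180, -0.1180, 0)
rvec = (0.0201, -0.6221, -0.1807), |rvec| = θ = 0.64812 rad = 37.135°
Rodrigues: sinθ=0.60369, 1−cosθ=0.20278; R = I + sinθ·[k]× + (1−cosθ)·[k]×²:
    [+0.79741 +0.16228 -0.58121]
    [-0.17435 +0.98404 +0.03554]
    [+0.57770 +0.07299 +0.81298]
t = (0.0793, -0.1133, 0.9474) m
M0: Pc = R·M0+t = (+0.00435, +0.02339, +0.88784); u = 836.1·(+0.00435)/0.88784 + 319.2 = 323.3001, v = 814.5·(+0.02339)/0.88784 + 223.7 = 245.1579
M1: Pc = R·M1+t = (+0.19254, -0.01776, +1.02418); u = 836.1·(+0.19254)/1.02418 + 319.2 = 476.3845, v = 814.5·(-0.01776)/1.02418 + 223.7 = 209.5791
M2: Pc = R·M2+t = (+0.15425, -0.24999, +1.00696); u = 836.1·(+0.15425)/1.00696 + 319.2 = 447.2743, v = 814.5·(-0.24999)/1.00696 + 223.7 = 21.4896
M3: Pc = R·M3+t = (-0.03394, -0.20884, +0.87062); u = 836.1·(-0.03394)/0.87062 + 319.2 = 286.6026, v = 814.5·(-0.20884)/0.87062 + 223.7 = 28.3179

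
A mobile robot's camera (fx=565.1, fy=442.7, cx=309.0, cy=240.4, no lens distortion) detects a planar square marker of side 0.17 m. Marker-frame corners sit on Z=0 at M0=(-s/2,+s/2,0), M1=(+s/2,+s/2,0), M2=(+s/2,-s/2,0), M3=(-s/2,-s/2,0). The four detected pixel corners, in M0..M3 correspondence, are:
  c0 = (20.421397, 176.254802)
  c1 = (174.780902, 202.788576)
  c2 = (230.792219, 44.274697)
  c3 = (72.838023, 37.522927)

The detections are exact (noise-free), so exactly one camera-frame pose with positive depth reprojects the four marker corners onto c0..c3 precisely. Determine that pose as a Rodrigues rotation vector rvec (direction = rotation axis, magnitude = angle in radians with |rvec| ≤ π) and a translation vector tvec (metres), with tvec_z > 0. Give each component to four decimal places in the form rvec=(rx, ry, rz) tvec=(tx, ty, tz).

rvec=(-0.1105, 0.3700, 0.2389) tvec=(-0.1613, -0.1378, 0.4822)

Intrinsics K: fx=565.1, fy=442.7, cx=309.0, cy=240.4
Marker side s = 0.17 m; corners in marker frame (Z=0):
  M0 = (-0.0850, +0.0850, 0)
  M1 = (+0.0850, +0.0850, 0)
  M2 = (+0.0850, -0.0850, 0)
  M3 = (-0.0850, -0.0850, 0)
Detected image corners:
  c0 = (20.421397, 176.254802) px
  c1 = (174.780902, 202.788576) px
  c2 = (230.792219, 44.274697) px
  c3 = (72.838023, 37.522927) px
Planar DLT: solve 8×8 A·h = b for H (H[2,2]=1):
  H  [+822.88079 -334.59045 +119.91207]
  H  [+8.73909 +855.32485 +113.83745]
  H  [-0.76825 -0.13131 +1.00000]
B = K⁻¹H; ‖b₁‖=2.073989, ‖b₂‖=2.073989; λ = 2/(‖b₁‖+‖b₂‖) = 0.482163, sign → tz>0 ⇒ λ=+0.482163
r₁ = λ·B[:,0] = (+0.90466,+0.21067,-0.37042); r₂ = λ·B[:,1] = (-0.25086,+0.96595,-0.06331)
r₃ = r₁×r₂ = (+0.34447,+0.15020,+0.92670); SVD([r₁ r₂ r₃]) → R = UVᵀ:
  R  [+0.90466 -0.25086 +0.34447]
  R  [+0.21067 +0.96595 +0.15020]
  R  [-0.37042 -0.06331 +0.92670]
t = (-0.16134, -0.13784, +0.48216) m
tr R = 2.797312; θ = arccos((tr R − 1)/2) = 0.454101 rad = 26.018°
axis k = ((R−Rᵀ)₃₂, (R−Rᵀ)₁₃, (R−Rᵀ)₂₁) / (2 sinθ) = (-0.243372, +0.814869, +0.526079)
rvec = θ·k = (-0.110516, +0.370032, +0.238893)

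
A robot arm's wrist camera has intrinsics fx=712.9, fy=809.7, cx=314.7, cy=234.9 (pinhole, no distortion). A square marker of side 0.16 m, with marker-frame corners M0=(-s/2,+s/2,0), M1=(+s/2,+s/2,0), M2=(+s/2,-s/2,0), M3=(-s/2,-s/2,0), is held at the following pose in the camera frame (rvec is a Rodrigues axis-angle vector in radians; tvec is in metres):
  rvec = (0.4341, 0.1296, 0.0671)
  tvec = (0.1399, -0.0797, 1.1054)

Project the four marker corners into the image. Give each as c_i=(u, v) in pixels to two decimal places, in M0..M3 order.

Intrinsics K: fx=712.9, fy=809.7, cx=314.7, cy=234.9
Marker side s = 0.16 m; corners in marker frame (Z=0):
  M0 = (-0.0800, +0.0800, 0)
  M1 = (+0.0800, +0.0800, 0)
  M2 = (+0.0800, -0.0800, 0)
  M3 = (-0.0800, -0.0800, 0)
rvec = (0.4341, 0.1296, 0.0671), |rvec| = θ = 0.45798 rad = 26.240°
Rodrigues: sinθ=0.44213, 1−cosθ=0.10305; R = I + sinθ·[k]× + (1−cosθ)·[k]×²:
    [+0.98954 -0.03714 +0.13943]
    [+0.09242 +0.90520 -0.41481]
    [-0.11081 +0.42336 +0.89916]
t = (0.1399, -0.0797, 1.1054) m
M0: Pc = R·M0+t = (+0.05777, -0.01468, +1.14813); u = 712.9·(+0.05777)/1.14813 + 314.7 = 350.5682, v = 809.7·(-0.01468)/1.14813 + 234.9 = 224.5490
M1: Pc = R·M1+t = (+0.21609, +0.00011, +1.13040); u = 712.9·(+0.21609)/1.13040 + 314.7 = 450.9804, v = 809.7·(+0.00011)/1.13040 + 234.9 = 234.9786
M2: Pc = R·M2+t = (+0.22203, -0.14472, +1.06267); u = 712.9·(+0.22203)/1.06267 + 314.7 = 463.6534, v = 809.7·(-0.14472)/1.06267 + 234.9 = 124.6286
M3: Pc = R·M3+t = (+0.06371, -0.15951, +1.08040); u = 712.9·(+0.06371)/1.08040 + 314.7 = 356.7379, v = 809.7·(-0.15951)/1.08040 + 234.9 = 115.3558

c0=(350.57, 224.55) c1=(450.98, 234.98) c2=(463.65, 124.63) c3=(356.74, 115.36)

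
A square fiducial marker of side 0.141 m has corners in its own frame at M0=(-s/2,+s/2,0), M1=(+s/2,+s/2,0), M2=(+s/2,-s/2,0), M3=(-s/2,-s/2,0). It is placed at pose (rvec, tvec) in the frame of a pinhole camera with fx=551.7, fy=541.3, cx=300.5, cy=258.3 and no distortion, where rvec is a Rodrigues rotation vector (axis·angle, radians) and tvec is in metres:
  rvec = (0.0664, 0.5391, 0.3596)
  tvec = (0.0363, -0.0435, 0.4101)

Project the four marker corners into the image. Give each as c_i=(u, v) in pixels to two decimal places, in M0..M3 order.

Intrinsics K: fx=551.7, fy=541.3, cx=300.5, cy=258.3
Marker side s = 0.141 m; corners in marker frame (Z=0):
  M0 = (-0.0705, +0.0705, 0)
  M1 = (+0.0705, +0.0705, 0)
  M2 = (+0.0705, -0.0705, 0)
  M3 = (-0.0705, -0.0705, 0)
rvec = (0.0664, 0.5391, 0.3596), |rvec| = θ = 0.65142 rad = 37.324°
Rodrigues: sinθ=0.60632, 1−cosθ=0.20478; R = I + sinθ·[k]× + (1−cosθ)·[k]×²:
    [+0.79735 -0.31743 +0.51330]
    [+0.35198 +0.93547 +0.03175]
    [-0.49025 +0.15535 +0.85762]
t = (0.0363, -0.0435, 0.4101) m
M0: Pc = R·M0+t = (-0.04229, -0.00236, +0.45562); u = 551.7·(-0.04229)/0.45562 + 300.5 = 249.2892, v = 541.3·(-0.00236)/0.45562 + 258.3 = 255.4919
M1: Pc = R·M1+t = (+0.07013, +0.04726, +0.38649); u = 551.7·(+0.07013)/0.38649 + 300.5 = 400.6145, v = 541.3·(+0.04726)/0.38649 + 258.3 = 324.4972
M2: Pc = R·M2+t = (+0.11489, -0.08464, +0.36458); u = 551.7·(+0.11489)/0.36458 + 300.5 = 474.3575, v = 541.3·(-0.08464)/0.36458 + 258.3 = 132.6402
M3: Pc = R·M3+t = (+0.00247, -0.13426, +0.43371); u = 551.7·(+0.00247)/0.43371 + 300.5 = 303.6361, v = 541.3·(-0.13426)/0.43371 + 258.3 = 90.7282

c0=(249.29, 255.49) c1=(400.61, 324.50) c2=(474.36, 132.64) c3=(303.64, 90.73)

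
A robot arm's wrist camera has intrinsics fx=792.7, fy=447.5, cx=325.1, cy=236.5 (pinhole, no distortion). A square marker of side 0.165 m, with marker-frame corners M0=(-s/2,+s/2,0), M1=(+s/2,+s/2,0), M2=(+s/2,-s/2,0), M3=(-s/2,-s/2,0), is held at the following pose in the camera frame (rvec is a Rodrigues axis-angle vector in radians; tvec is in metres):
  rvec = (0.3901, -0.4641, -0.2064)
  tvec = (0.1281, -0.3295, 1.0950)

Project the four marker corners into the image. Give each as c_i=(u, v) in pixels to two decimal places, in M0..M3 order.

c0=(371.78, 141.94) c1=(467.75, 129.43) c2=(464.01, 61.64) c3=(361.48, 70.69)

Intrinsics K: fx=792.7, fy=447.5, cx=325.1, cy=236.5
Marker side s = 0.165 m; corners in marker frame (Z=0):
  M0 = (-0.0825, +0.0825, 0)
  M1 = (+0.0825, +0.0825, 0)
  M2 = (+0.0825, -0.0825, 0)
  M3 = (-0.0825, -0.0825, 0)
rvec = (0.3901, -0.4641, -0.2064), |rvec| = θ = 0.64044 rad = 36.695°
Rodrigues: sinθ=0.59755, 1−cosθ=0.19817; R = I + sinθ·[k]× + (1−cosθ)·[k]×²:
    [+0.87535 +0.10511 -0.47192]
    [-0.28005 +0.90589 -0.31769]
    [+0.39412 +0.41025 +0.82241]
t = (0.1281, -0.3295, 1.0950) m
M0: Pc = R·M0+t = (+0.06455, -0.23166, +1.09633); u = 792.7·(+0.06455)/1.09633 + 325.1 = 371.7760, v = 447.5·(-0.23166)/1.09633 + 236.5 = 141.9412
M1: Pc = R·M1+t = (+0.20899, -0.27787, +1.16136); u = 792.7·(+0.20899)/1.16136 + 325.1 = 467.7472, v = 447.5·(-0.27787)/1.16136 + 236.5 = 129.4310
M2: Pc = R·M2+t = (+0.19165, -0.42734, +1.09367); u = 792.7·(+0.19165)/1.09367 + 325.1 = 464.0062, v = 447.5·(-0.42734)/1.09367 + 236.5 = 61.6438
M3: Pc = R·M3+t = (+0.04721, -0.38113, +1.02864); u = 792.7·(+0.04721)/1.02864 + 325.1 = 361.4830, v = 447.5·(-0.38113)/1.02864 + 236.5 = 70.6919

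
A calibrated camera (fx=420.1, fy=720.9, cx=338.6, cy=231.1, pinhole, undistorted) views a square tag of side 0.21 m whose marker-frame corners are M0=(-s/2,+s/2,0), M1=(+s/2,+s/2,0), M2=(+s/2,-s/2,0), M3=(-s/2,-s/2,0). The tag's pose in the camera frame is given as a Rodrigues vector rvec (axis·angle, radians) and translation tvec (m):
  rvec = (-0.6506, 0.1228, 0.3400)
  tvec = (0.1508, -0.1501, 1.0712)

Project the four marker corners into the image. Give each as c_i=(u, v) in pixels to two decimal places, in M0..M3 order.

Intrinsics K: fx=420.1, fy=720.9, cx=338.6, cy=231.1
Marker side s = 0.21 m; corners in marker frame (Z=0):
  M0 = (-0.1050, +0.1050, 0)
  M1 = (+0.1050, +0.1050, 0)
  M2 = (+0.1050, -0.1050, 0)
  M3 = (-0.1050, -0.1050, 0)
rvec = (-0.6506, 0.1228, 0.3400), |rvec| = θ = 0.74429 rad = 42.644°
Rodrigues: sinθ=0.67745, 1−cosθ=0.26443; R = I + sinθ·[k]× + (1−cosθ)·[k]×²:
    [+0.93762 -0.34760 +0.00618]
    [+0.27133 +0.74277 +0.61210]
    [-0.21736 -0.57224 +0.79075]
t = (0.1508, -0.1501, 1.0712) m
M0: Pc = R·M0+t = (+0.01585, -0.10060, +1.03394); u = 420.1·(+0.01585)/1.03394 + 338.6 = 345.0406, v = 720.9·(-0.10060)/1.03394 + 231.1 = 160.9587
M1: Pc = R·M1+t = (+0.21275, -0.04362, +0.98829); u = 420.1·(+0.21275)/0.98829 + 338.6 = 429.0359, v = 720.9·(-0.04362)/0.98829 + 231.1 = 199.2823
M2: Pc = R·M2+t = (+0.28575, -0.19960, +1.10846); u = 420.1·(+0.28575)/1.10846 + 338.6 = 446.8968, v = 720.9·(-0.19960)/1.10846 + 231.1 = 101.2873
M3: Pc = R·M3+t = (+0.08885, -0.25658, +1.15411); u = 420.1·(+0.08885)/1.15411 + 338.6 = 370.9411, v = 720.9·(-0.25658)/1.15411 + 231.1 = 70.8300

c0=(345.04, 160.96) c1=(429.04, 199.28) c2=(446.90, 101.29) c3=(370.94, 70.83)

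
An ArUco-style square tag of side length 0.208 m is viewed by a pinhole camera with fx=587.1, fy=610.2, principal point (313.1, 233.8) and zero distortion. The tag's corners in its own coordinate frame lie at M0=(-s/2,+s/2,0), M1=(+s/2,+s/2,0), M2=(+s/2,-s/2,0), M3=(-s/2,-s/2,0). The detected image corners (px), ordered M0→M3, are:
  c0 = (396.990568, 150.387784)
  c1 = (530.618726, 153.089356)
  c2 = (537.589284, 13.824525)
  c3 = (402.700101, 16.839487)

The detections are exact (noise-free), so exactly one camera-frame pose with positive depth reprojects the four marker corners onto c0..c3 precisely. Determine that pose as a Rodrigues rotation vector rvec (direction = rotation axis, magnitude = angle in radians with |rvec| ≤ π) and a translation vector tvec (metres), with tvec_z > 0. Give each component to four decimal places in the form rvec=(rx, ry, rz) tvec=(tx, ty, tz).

rvec=(0.0295, 0.1907, 0.0429) tvec=(0.2434, -0.2304, 0.9373)

Intrinsics K: fx=587.1, fy=610.2, cx=313.1, cy=233.8
Marker side s = 0.208 m; corners in marker frame (Z=0):
  M0 = (-0.1040, +0.1040, 0)
  M1 = (+0.1040, +0.1040, 0)
  M2 = (+0.1040, -0.1040, 0)
  M3 = (-0.1040, -0.1040, 0)
Detected image corners:
  c0 = (396.990568, 150.387784) px
  c1 = (530.618726, 153.089356) px
  c2 = (537.589284, 13.824525) px
  c3 = (402.700101, 16.839487) px
Planar DLT: solve 8×8 A·h = b for H (H[2,2]=1):
  H  [+551.39572 -13.77276 +465.55657]
  H  [-17.52976 +658.49041 +83.78976]
  H  [-0.20144 +0.03564 +1.00000]
B = K⁻¹H; ‖b₁‖=1.066923, ‖b₂‖=1.066923; λ = 2/(‖b₁‖+‖b₂‖) = 0.937275, sign → tz>0 ⇒ λ=+0.937275
r₁ = λ·B[:,0] = (+0.98096,+0.04542,-0.18880); r₂ = λ·B[:,1] = (-0.03980,+0.99865,+0.03341)
r₃ = r₁×r₂ = (+0.19007,-0.02526,+0.98145); SVD([r₁ r₂ r₃]) → R = UVᵀ:
  R  [+0.98096 -0.03980 +0.19007]
  R  [+0.04542 +0.99865 -0.02526]
  R  [-0.18880 +0.03341 +0.98145]
t = (+0.24339, -0.23042, +0.93727) m
tr R = 2.961059; θ = arccos((tr R − 1)/2) = 0.197656 rad = 11.325°
axis k = ((R−Rᵀ)₃₂, (R−Rᵀ)₁₃, (R−Rᵀ)₂₁) / (2 sinθ) = (+0.149372, +0.964679, +0.216984)
rvec = θ·k = (+0.029524, +0.190675, +0.042888)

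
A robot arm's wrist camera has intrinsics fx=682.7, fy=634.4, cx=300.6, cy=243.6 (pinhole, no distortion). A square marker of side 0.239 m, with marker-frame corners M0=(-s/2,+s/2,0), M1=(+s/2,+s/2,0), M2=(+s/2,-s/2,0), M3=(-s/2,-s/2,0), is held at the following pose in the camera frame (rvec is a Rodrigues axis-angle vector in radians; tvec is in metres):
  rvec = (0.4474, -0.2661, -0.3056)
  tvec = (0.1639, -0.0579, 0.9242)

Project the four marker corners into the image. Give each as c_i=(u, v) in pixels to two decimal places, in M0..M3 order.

Intrinsics K: fx=682.7, fy=634.4, cx=300.6, cy=243.6
Marker side s = 0.239 m; corners in marker frame (Z=0):
  M0 = (-0.1195, +0.1195, 0)
  M1 = (+0.1195, +0.1195, 0)
  M2 = (+0.1195, -0.1195, 0)
  M3 = (-0.1195, -0.1195, 0)
rvec = (0.4474, -0.2661, -0.3056), |rvec| = θ = 0.60363 rad = 34.585°
Rodrigues: sinθ=0.56763, 1−cosθ=0.17672; R = I + sinθ·[k]× + (1−cosθ)·[k]×²:
    [+0.92036 +0.22964 -0.31654]
    [-0.34512 +0.85762 -0.38128]
    [+0.18392 +0.46016 +0.86858]
t = (0.1639, -0.0579, 0.9242) m
M0: Pc = R·M0+t = (+0.08136, +0.08583, +0.95721); u = 682.7·(+0.08136)/0.95721 + 300.6 = 358.6261, v = 634.4·(+0.08583)/0.95721 + 243.6 = 300.4830
M1: Pc = R·M1+t = (+0.30132, +0.00334, +1.00117); u = 682.7·(+0.30132)/1.00117 + 300.6 = 506.0745, v = 634.4·(+0.00334)/1.00117 + 243.6 = 245.7193
M2: Pc = R·M2+t = (+0.24644, -0.20163, +0.89119); u = 682.7·(+0.24644)/0.89119 + 300.6 = 489.3880, v = 634.4·(-0.20163)/0.89119 + 243.6 = 100.0698
M3: Pc = R·M3+t = (+0.02648, -0.11914, +0.84723); u = 682.7·(+0.02648)/0.84723 + 300.6 = 321.9337, v = 634.4·(-0.11914)/0.84723 + 243.6 = 154.3857

c0=(358.63, 300.48) c1=(506.07, 245.72) c2=(489.39, 100.07) c3=(321.93, 154.39)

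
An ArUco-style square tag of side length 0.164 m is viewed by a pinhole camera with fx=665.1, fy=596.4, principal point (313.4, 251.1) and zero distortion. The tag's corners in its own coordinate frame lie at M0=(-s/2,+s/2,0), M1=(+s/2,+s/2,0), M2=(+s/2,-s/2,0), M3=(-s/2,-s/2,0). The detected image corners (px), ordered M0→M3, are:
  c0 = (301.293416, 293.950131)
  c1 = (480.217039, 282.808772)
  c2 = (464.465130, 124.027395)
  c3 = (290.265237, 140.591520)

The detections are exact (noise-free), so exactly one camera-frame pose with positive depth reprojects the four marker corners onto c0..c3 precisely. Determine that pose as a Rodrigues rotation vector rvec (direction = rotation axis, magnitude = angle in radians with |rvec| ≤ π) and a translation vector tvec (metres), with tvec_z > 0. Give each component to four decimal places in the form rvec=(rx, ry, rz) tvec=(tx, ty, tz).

Intrinsics K: fx=665.1, fy=596.4, cx=313.4, cy=251.1
Marker side s = 0.164 m; corners in marker frame (Z=0):
  M0 = (-0.0820, +0.0820, 0)
  M1 = (+0.0820, +0.0820, 0)
  M2 = (+0.0820, -0.0820, 0)
  M3 = (-0.0820, -0.0820, 0)
Detected image corners:
  c0 = (301.293416, 293.950131) px
  c1 = (480.217039, 282.808772) px
  c2 = (464.465130, 124.027395) px
  c3 = (290.265237, 140.591520) px
Planar DLT: solve 8×8 A·h = b for H (H[2,2]=1):
  H  [+990.07511 +25.27628 +382.35245]
  H  [-131.95784 +920.61367 +209.53738]
  H  [-0.22483 -0.14608 +1.00000]
B = K⁻¹H; ‖b₁‖=1.615294, ‖b₂‖=1.615294; λ = 2/(‖b₁‖+‖b₂‖) = 0.619082, sign → tz>0 ⇒ λ=+0.619082
r₁ = λ·B[:,0] = (+0.98716,-0.07837,-0.13919); r₂ = λ·B[:,1] = (+0.06614,+0.99370,-0.09044)
r₃ = r₁×r₂ = (+0.14540,+0.08007,+0.98613); SVD([r₁ r₂ r₃]) → R = UVᵀ:
  R  [+0.98716 +0.06614 +0.14540]
  R  [-0.07837 +0.99370 +0.08007]
  R  [-0.13919 -0.09044 +0.98613]
t = (+0.06418, -0.04314, +0.61908) m
tr R = 2.966990; θ = arccos((tr R − 1)/2) = 0.181936 rad = 10.424°
axis k = ((R−Rᵀ)₃₂, (R−Rᵀ)₁₃, (R−Rᵀ)₂₁) / (2 sinθ) = (-0.471187, +0.786443, -0.399363)
rvec = θ·k = (-0.085726, +0.143082, -0.072659)

rvec=(-0.0857, 0.1431, -0.0727) tvec=(0.0642, -0.0431, 0.6191)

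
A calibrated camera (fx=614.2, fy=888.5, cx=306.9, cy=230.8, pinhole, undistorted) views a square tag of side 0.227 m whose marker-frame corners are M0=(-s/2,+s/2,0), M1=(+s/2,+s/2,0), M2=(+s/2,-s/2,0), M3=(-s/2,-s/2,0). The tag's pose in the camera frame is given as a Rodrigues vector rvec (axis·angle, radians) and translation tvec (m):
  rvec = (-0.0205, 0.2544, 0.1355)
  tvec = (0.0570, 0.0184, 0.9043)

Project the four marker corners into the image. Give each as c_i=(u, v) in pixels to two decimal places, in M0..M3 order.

Intrinsics K: fx=614.2, fy=888.5, cx=306.9, cy=230.8
Marker side s = 0.227 m; corners in marker frame (Z=0):
  M0 = (-0.1135, +0.1135, 0)
  M1 = (+0.1135, +0.1135, 0)
  M2 = (+0.1135, -0.1135, 0)
  M3 = (-0.1135, -0.1135, 0)
rvec = (-0.0205, 0.2544, 0.1355), |rvec| = θ = 0.28896 rad = 16.556°
Rodrigues: sinθ=0.28496, 1−cosθ=0.04146; R = I + sinθ·[k]× + (1−cosθ)·[k]×²:
    [+0.95875 -0.13621 +0.24950]
    [+0.13103 +0.99067 +0.03733]
    [-0.25225 -0.00310 +0.96766]
t = (0.0570, 0.0184, 0.9043) m
M0: Pc = R·M0+t = (-0.06728, +0.11597, +0.93258); u = 614.2·(-0.06728)/0.93258 + 306.9 = 262.5905, v = 888.5·(+0.11597)/0.93258 + 230.8 = 341.2880
M1: Pc = R·M1+t = (+0.15036, +0.14571, +0.87532); u = 614.2·(+0.15036)/0.87532 + 306.9 = 412.4044, v = 888.5·(+0.14571)/0.87532 + 230.8 = 378.7083
M2: Pc = R·M2+t = (+0.18128, -0.07917, +0.87602); u = 614.2·(+0.18128)/0.87602 + 306.9 = 433.9985, v = 888.5·(-0.07917)/0.87602 + 230.8 = 150.5028
M3: Pc = R·M3+t = (-0.03636, -0.10891, +0.93328); u = 614.2·(-0.03636)/0.93328 + 306.9 = 282.9726, v = 888.5·(-0.10891)/0.93328 + 230.8 = 127.1123

c0=(262.59, 341.29) c1=(412.40, 378.71) c2=(434.00, 150.50) c3=(282.97, 127.11)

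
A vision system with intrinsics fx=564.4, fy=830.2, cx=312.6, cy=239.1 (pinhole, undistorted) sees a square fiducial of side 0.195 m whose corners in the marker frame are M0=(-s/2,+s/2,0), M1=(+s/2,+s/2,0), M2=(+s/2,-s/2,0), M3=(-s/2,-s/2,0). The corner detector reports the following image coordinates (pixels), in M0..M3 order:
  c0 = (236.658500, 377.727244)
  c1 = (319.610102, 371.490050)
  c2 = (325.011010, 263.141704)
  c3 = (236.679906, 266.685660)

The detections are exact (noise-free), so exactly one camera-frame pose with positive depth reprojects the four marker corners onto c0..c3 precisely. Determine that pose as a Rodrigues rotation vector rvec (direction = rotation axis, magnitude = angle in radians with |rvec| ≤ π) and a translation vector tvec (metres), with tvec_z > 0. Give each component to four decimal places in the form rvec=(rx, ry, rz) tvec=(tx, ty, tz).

Intrinsics K: fx=564.4, fy=830.2, cx=312.6, cy=239.1
Marker side s = 0.195 m; corners in marker frame (Z=0):
  M0 = (-0.0975, +0.0975, 0)
  M1 = (+0.0975, +0.0975, 0)
  M2 = (+0.0975, -0.0975, 0)
  M3 = (-0.0975, -0.0975, 0)
Detected image corners:
  c0 = (236.658500, 377.727244) px
  c1 = (319.610102, 371.490050) px
  c2 = (325.011010, 263.141704) px
  c3 = (236.679906, 266.685660) px
Planar DLT: solve 8×8 A·h = b for H (H[2,2]=1):
  H  [+478.00653 +77.18113 +280.03317]
  H  [+19.61636 +666.86857 +321.47406]
  H  [+0.14047 +0.32657 +1.00000]
B = K⁻¹H; ‖b₁‖=0.782032, ‖b₂‖=0.782032; λ = 2/(‖b₁‖+‖b₂‖) = 1.278721, sign → tz>0 ⇒ λ=+1.278721
r₁ = λ·B[:,0] = (+0.98350,-0.02152,+0.17962); r₂ = λ·B[:,1] = (-0.05643,+0.90688,+0.41759)
r₃ = r₁×r₂ = (-0.17188,-0.42084,+0.89070); SVD([r₁ r₂ r₃]) → R = UVᵀ:
  R  [+0.98350 -0.05643 -0.17188]
  R  [-0.02152 +0.90688 -0.42084]
  R  [+0.17962 +0.41759 +0.89070]
t = (-0.07378, +0.12688, +1.27872) m
tr R = 2.781085; θ = arccos((tr R − 1)/2) = 0.472260 rad = 27.059°
axis k = ((R−Rᵀ)₃₂, (R−Rᵀ)₁₃, (R−Rᵀ)₂₁) / (2 sinθ) = (+0.921556, -0.386345, +0.038370)
rvec = θ·k = (+0.435214, -0.182455, +0.018121)

rvec=(0.4352, -0.1825, 0.0181) tvec=(-0.0738, 0.1269, 1.2787)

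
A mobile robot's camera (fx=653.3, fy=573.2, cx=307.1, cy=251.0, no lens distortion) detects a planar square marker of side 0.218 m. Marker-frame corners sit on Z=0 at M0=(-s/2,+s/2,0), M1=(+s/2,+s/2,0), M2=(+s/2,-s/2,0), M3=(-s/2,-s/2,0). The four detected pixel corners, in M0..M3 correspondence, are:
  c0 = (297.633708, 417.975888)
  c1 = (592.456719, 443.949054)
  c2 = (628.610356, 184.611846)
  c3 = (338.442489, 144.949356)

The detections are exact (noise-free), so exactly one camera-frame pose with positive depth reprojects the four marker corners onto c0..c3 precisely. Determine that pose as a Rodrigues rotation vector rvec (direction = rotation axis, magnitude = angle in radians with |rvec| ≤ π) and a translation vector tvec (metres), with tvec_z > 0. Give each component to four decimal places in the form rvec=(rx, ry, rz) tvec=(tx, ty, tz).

rvec=(-0.0118, -0.1138, 0.1318) tvec=(0.1150, 0.0380, 0.4664)

Intrinsics K: fx=653.3, fy=573.2, cx=307.1, cy=251.0
Marker side s = 0.218 m; corners in marker frame (Z=0):
  M0 = (-0.1090, +0.1090, 0)
  M1 = (+0.1090, +0.1090, 0)
  M2 = (+0.1090, -0.1090, 0)
  M3 = (-0.1090, -0.1090, 0)
Detected image corners:
  c0 = (297.633708, 417.975888) px
  c1 = (592.456719, 443.949054) px
  c2 = (628.610356, 184.611846) px
  c3 = (338.442489, 144.949356) px
Planar DLT: solve 8×8 A·h = b for H (H[2,2]=1):
  H  [+1453.56803 -195.41345 +468.21425]
  H  [+222.46953 +1207.89112 +297.70346]
  H  [+0.24100 -0.04130 +1.00000]
B = K⁻¹H; ‖b₁‖=2.144085, ‖b₂‖=2.144085; λ = 2/(‖b₁‖+‖b₂‖) = 0.466399, sign → tz>0 ⇒ λ=+0.466399
r₁ = λ·B[:,0] = (+0.98488,+0.13180,+0.11240); r₂ = λ·B[:,1] = (-0.13045,+0.99127,-0.01926)
r₃ = r₁×r₂ = (-0.11396,+0.00431,+0.99348); SVD([r₁ r₂ r₃]) → R = UVᵀ:
  R  [+0.98488 -0.13045 -0.11396]
  R  [+0.13180 +0.99127 +0.00431]
  R  [+0.11240 -0.01926 +0.99348]
t = (+0.11502, +0.03800, +0.46640) m
tr R = 2.969626; θ = arccos((tr R − 1)/2) = 0.174501 rad = 9.998°
axis k = ((R−Rᵀ)₃₂, (R−Rᵀ)₁₃, (R−Rᵀ)₂₁) / (2 sinθ) = (-0.067877, -0.651904, +0.755257)
rvec = θ·k = (-0.011845, -0.113758, +0.131794)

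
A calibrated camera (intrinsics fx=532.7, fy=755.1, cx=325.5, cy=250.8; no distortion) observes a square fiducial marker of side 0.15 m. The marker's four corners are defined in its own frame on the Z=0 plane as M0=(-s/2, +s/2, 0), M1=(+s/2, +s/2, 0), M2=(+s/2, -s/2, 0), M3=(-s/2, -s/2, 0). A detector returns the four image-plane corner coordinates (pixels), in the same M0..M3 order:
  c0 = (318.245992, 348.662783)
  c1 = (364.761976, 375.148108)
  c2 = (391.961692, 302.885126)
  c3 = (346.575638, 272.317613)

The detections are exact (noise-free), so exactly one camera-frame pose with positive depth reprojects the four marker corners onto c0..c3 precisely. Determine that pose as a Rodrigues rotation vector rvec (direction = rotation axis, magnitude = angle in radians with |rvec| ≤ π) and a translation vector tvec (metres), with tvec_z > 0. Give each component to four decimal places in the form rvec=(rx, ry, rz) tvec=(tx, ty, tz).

rvec=(0.1770, -0.4622, 0.4563) tvec=(0.0766, 0.1322, 1.3402)

Intrinsics K: fx=532.7, fy=755.1, cx=325.5, cy=250.8
Marker side s = 0.15 m; corners in marker frame (Z=0):
  M0 = (-0.0750, +0.0750, 0)
  M1 = (+0.0750, +0.0750, 0)
  M2 = (+0.0750, -0.0750, 0)
  M3 = (-0.0750, -0.0750, 0)
Detected image corners:
  c0 = (318.245992, 348.662783) px
  c1 = (364.761976, 375.148108) px
  c2 = (391.961692, 302.885126) px
  c3 = (346.575638, 272.317613) px
Planar DLT: solve 8×8 A·h = b for H (H[2,2]=1):
  H  [+430.16334 -168.44990 +355.93816]
  H  [+303.26672 +510.12802 +325.25584]
  H  [+0.34838 +0.04657 +1.00000]
B = K⁻¹H; ‖b₁‖=0.746132, ‖b₂‖=0.746132; λ = 2/(‖b₁‖+‖b₂‖) = 1.340245, sign → tz>0 ⇒ λ=+1.340245
r₁ = λ·B[:,0] = (+0.79696,+0.38319,+0.46692); r₂ = λ·B[:,1] = (-0.46195,+0.88471,+0.06241)
r₃ = r₁×r₂ = (-0.38917,-0.26543,+0.88210); SVD([r₁ r₂ r₃]) → R = UVᵀ:
  R  [+0.79696 -0.46195 -0.38917]
  R  [+0.38319 +0.88471 -0.26543]
  R  [+0.46692 +0.06241 +0.88210]
t = (+0.07658, +0.13215, +1.34024) m
tr R = 2.563769; θ = arccos((tr R − 1)/2) = 0.673113 rad = 38.567°
axis k = ((R−Rᵀ)₃₂, (R−Rᵀ)₁₃, (R−Rᵀ)₂₁) / (2 sinθ) = (+0.262938, -0.686601, +0.677822)
rvec = θ·k = (+0.176987, -0.462160, +0.456251)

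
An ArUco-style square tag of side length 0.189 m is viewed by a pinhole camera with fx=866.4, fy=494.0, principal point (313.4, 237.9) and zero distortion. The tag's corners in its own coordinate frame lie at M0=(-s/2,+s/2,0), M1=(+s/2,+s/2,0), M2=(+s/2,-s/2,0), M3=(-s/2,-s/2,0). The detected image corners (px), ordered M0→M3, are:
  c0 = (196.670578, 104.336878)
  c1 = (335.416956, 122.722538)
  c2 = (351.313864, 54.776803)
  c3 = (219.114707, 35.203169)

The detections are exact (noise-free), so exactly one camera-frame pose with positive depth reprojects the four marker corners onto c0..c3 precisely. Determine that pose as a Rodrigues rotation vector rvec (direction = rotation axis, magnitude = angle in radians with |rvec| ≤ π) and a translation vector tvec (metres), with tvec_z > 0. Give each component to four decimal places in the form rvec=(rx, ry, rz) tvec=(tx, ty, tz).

rvec=(-0.2651, -0.2096, 0.1566) tvec=(-0.0497, -0.3798, 1.1782)

Intrinsics K: fx=866.4, fy=494.0, cx=313.4, cy=237.9
Marker side s = 0.189 m; corners in marker frame (Z=0):
  M0 = (-0.0945, +0.0945, 0)
  M1 = (+0.0945, +0.0945, 0)
  M2 = (+0.0945, -0.0945, 0)
  M3 = (-0.0945, -0.0945, 0)
Detected image corners:
  c0 = (196.670578, 104.336878) px
  c1 = (335.416956, 122.722538) px
  c2 = (351.313864, 54.776803) px
  c3 = (219.114707, 35.203169) px
Planar DLT: solve 8×8 A·h = b for H (H[2,2]=1):
  H  [+759.50988 -165.55598 +276.84166]
  H  [+112.88607 +344.08430 +78.64365]
  H  [+0.15639 -0.23358 +1.00000]
B = K⁻¹H; ‖b₁‖=0.848777, ‖b₂‖=0.848777; λ = 2/(‖b₁‖+‖b₂‖) = 1.178166, sign → tz>0 ⇒ λ=+1.178166
r₁ = λ·B[:,0] = (+0.96616,+0.18050,+0.18425); r₂ = λ·B[:,1] = (-0.12559,+0.95315,-0.27519)
r₃ = r₁×r₂ = (-0.22529,+0.24274,+0.94357); SVD([r₁ r₂ r₃]) → R = UVᵀ:
  R  [+0.96616 -0.12559 -0.22529]
  R  [+0.18050 +0.95315 +0.24274]
  R  [+0.18425 -0.27519 +0.94357]
t = (-0.04971, -0.37982, +1.17817) m
tr R = 2.862883; θ = arccos((tr R − 1)/2) = 0.372442 rad = 21.339°
axis k = ((R−Rᵀ)₃₂, (R−Rᵀ)₁₃, (R−Rᵀ)₂₁) / (2 sinθ) = (-0.711662, -0.562725, +0.420568)
rvec = θ·k = (-0.265053, -0.209582, +0.156637)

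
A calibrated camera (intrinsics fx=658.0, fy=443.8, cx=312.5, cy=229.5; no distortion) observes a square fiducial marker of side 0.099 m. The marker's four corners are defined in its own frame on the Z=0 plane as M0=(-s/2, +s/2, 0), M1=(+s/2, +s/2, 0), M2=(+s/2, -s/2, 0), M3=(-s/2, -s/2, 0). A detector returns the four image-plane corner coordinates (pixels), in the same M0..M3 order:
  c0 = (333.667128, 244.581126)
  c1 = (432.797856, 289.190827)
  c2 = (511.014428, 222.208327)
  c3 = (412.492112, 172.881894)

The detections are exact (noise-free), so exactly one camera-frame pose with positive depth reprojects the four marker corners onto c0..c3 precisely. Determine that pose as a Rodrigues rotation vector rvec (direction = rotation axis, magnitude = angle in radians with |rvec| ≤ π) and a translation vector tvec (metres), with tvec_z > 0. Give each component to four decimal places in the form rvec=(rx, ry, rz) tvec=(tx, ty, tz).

Intrinsics K: fx=658.0, fy=443.8, cx=312.5, cy=229.5
Marker side s = 0.099 m; corners in marker frame (Z=0):
  M0 = (-0.0495, +0.0495, 0)
  M1 = (+0.0495, +0.0495, 0)
  M2 = (+0.0495, -0.0495, 0)
  M3 = (-0.0495, -0.0495, 0)
Detected image corners:
  c0 = (333.667128, 244.581126) px
  c1 = (432.797856, 289.190827) px
  c2 = (511.014428, 222.208327) px
  c3 = (412.492112, 172.881894) px
Planar DLT: solve 8×8 A·h = b for H (H[2,2]=1):
  H  [+1198.59033 -660.19948 +423.04129]
  H  [+584.14248 +772.88202 +233.30636]
  H  [+0.47408 +0.31448 +1.00000]
B = K⁻¹H; ‖b₁‖=1.980021, ‖b₂‖=1.980021; λ = 2/(‖b₁‖+‖b₂‖) = 0.505045, sign → tz>0 ⇒ λ=+0.505045
r₁ = λ·B[:,0] = (+0.80626,+0.54094,+0.23943); r₂ = λ·B[:,1] = (-0.58217,+0.79741,+0.15883)
r₃ = r₁×r₂ = (-0.10501,-0.26745,+0.95783); SVD([r₁ r₂ r₃]) → R = UVᵀ:
  R  [+0.80626 -0.58217 -0.10501]
  R  [+0.54094 +0.79741 -0.26745]
  R  [+0.23943 +0.15883 +0.95783]
t = (+0.08485, +0.00433, +0.50505) m
tr R = 2.561502; θ = arccos((tr R − 1)/2) = 0.674929 rad = 38.671°
axis k = ((R−Rᵀ)₃₂, (R−Rᵀ)₁₃, (R−Rᵀ)₂₁) / (2 sinθ) = (+0.341106, -0.275620, +0.898710)
rvec = θ·k = (+0.230223, -0.186024, +0.606566)

rvec=(0.2302, -0.1860, 0.6066) tvec=(0.0848, 0.0043, 0.5050)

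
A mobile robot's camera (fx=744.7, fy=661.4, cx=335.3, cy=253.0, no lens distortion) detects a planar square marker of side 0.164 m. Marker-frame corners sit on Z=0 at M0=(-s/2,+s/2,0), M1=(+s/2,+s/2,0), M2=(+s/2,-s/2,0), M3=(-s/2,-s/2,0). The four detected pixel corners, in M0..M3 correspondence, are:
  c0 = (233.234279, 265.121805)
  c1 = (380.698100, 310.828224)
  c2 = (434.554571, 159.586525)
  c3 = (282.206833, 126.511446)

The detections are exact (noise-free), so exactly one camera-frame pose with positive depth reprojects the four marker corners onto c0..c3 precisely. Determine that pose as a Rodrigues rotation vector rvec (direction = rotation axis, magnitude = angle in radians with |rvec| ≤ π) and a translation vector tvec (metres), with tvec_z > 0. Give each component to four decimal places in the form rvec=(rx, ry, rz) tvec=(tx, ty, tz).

Intrinsics K: fx=744.7, fy=661.4, cx=335.3, cy=253.0
Marker side s = 0.164 m; corners in marker frame (Z=0):
  M0 = (-0.0820, +0.0820, 0)
  M1 = (+0.0820, +0.0820, 0)
  M2 = (+0.0820, -0.0820, 0)
  M3 = (-0.0820, -0.0820, 0)
Detected image corners:
  c0 = (233.234279, 265.121805) px
  c1 = (380.698100, 310.828224) px
  c2 = (434.554571, 159.586525) px
  c3 = (282.206833, 126.511446) px
Planar DLT: solve 8×8 A·h = b for H (H[2,2]=1):
  H  [+735.88829 -307.86375 +329.35048]
  H  [+124.82399 +885.23392 +214.73617]
  H  [-0.53552 +0.01499 +1.00000]
B = K⁻¹H; ‖b₁‖=1.397434, ‖b₂‖=1.397434; λ = 2/(‖b₁‖+‖b₂‖) = 0.715597, sign → tz>0 ⇒ λ=+0.715597
r₁ = λ·B[:,0] = (+0.87967,+0.28164,-0.38322); r₂ = λ·B[:,1] = (-0.30066,+0.95367,+0.01072)
r₃ = r₁×r₂ = (+0.36848,+0.10578,+0.92360); SVD([r₁ r₂ r₃]) → R = UVᵀ:
  R  [+0.87967 -0.30066 +0.36848]
  R  [+0.28164 +0.95367 +0.10578]
  R  [-0.38322 +0.01072 +0.92360]
t = (-0.00572, -0.04140, +0.71560) m
tr R = 2.756940; θ = arccos((tr R − 1)/2) = 0.498146 rad = 28.542°
axis k = ((R−Rᵀ)₃₂, (R−Rᵀ)₁₃, (R−Rᵀ)₂₁) / (2 sinθ) = (-0.099478, +0.786628, +0.609360)
rvec = θ·k = (-0.049554, +0.391856, +0.303551)

rvec=(-0.0496, 0.3919, 0.3036) tvec=(-0.0057, -0.0414, 0.7156)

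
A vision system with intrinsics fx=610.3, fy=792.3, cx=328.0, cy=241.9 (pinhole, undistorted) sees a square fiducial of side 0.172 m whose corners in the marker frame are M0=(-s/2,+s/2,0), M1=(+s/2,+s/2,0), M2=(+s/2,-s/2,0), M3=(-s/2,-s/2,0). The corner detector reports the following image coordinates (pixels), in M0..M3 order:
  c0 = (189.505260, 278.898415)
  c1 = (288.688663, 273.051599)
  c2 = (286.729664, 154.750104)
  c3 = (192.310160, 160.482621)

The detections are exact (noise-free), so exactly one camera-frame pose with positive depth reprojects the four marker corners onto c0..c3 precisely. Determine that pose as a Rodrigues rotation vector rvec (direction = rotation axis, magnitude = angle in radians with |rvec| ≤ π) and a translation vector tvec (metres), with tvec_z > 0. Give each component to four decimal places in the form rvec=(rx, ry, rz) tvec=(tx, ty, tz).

Intrinsics K: fx=610.3, fy=792.3, cx=328.0, cy=241.9
Marker side s = 0.172 m; corners in marker frame (Z=0):
  M0 = (-0.0860, +0.0860, 0)
  M1 = (+0.0860, +0.0860, 0)
  M2 = (+0.0860, -0.0860, 0)
  M3 = (-0.0860, -0.0860, 0)
Detected image corners:
  c0 = (189.505260, 278.898415) px
  c1 = (288.688663, 273.051599) px
  c2 = (286.729664, 154.750104) px
  c3 = (192.310160, 160.482621) px
Planar DLT: solve 8×8 A·h = b for H (H[2,2]=1):
  H  [+560.45214 -70.94933 +239.27875]
  H  [-35.47014 +626.09380 +215.34139]
  H  [-0.00838 -0.28616 +1.00000]
B = K⁻¹H; ‖b₁‖=0.923831, ‖b₂‖=0.923831; λ = 2/(‖b₁‖+‖b₂‖) = 1.082449, sign → tz>0 ⇒ λ=+1.082449
r₁ = λ·B[:,0] = (+0.99891,-0.04569,-0.00907); r₂ = λ·B[:,1] = (+0.04064,+0.94995,-0.30975)
r₃ = r₁×r₂ = (+0.02277,+0.30905,+0.95077); SVD([r₁ r₂ r₃]) → R = UVᵀ:
  R  [+0.99891 +0.04064 +0.02277]
  R  [-0.04569 +0.94995 +0.30905]
  R  [-0.00907 -0.30975 +0.95077]
t = (-0.15736, -0.03628, +1.08245) m
tr R = 2.899637; θ = arccos((tr R − 1)/2) = 0.318142 rad = 18.228°
axis k = ((R−Rᵀ)₃₂, (R−Rᵀ)₁₃, (R−Rᵀ)₂₁) / (2 sinθ) = (-0.989125, +0.050906, -0.137986)
rvec = θ·k = (-0.314682, +0.016195, -0.043899)

rvec=(-0.3147, 0.0162, -0.0439) tvec=(-0.1574, -0.0363, 1.0824)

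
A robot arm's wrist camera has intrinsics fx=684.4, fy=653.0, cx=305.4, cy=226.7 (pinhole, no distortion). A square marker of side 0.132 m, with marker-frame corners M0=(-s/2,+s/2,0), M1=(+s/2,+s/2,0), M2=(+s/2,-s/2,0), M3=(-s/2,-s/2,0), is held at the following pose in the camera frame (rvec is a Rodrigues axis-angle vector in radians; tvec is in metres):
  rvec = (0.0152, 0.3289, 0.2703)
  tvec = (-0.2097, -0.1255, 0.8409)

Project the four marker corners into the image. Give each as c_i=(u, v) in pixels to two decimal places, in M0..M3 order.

c0=(78.54, 166.85) c1=(166.89, 191.50) c2=(194.33, 89.36) c3=(103.85, 69.47)

Intrinsics K: fx=684.4, fy=653.0, cx=305.4, cy=226.7
Marker side s = 0.132 m; corners in marker frame (Z=0):
  M0 = (-0.0660, +0.0660, 0)
  M1 = (+0.0660, +0.0660, 0)
  M2 = (+0.0660, -0.0660, 0)
  M3 = (-0.0660, -0.0660, 0)
rvec = (0.0152, 0.3289, 0.2703), |rvec| = θ = 0.42599 rad = 24.407°
Rodrigues: sinθ=0.41322, 1−cosθ=0.08937; R = I + sinθ·[k]× + (1−cosθ)·[k]×²:
    [+0.91074 -0.25974 +0.32107]
    [+0.26466 +0.96390 +0.02904]
    [-0.31702 +0.05853 +0.94661]
t = (-0.2097, -0.1255, 0.8409) m
M0: Pc = R·M0+t = (-0.28695, -0.07935, +0.86569); u = 684.4·(-0.28695)/0.86569 + 305.4 = 78.5398, v = 653.0·(-0.07935)/0.86569 + 226.7 = 166.8452
M1: Pc = R·M1+t = (-0.16673, -0.04441, +0.82384); u = 684.4·(-0.16673)/0.82384 + 305.4 = 166.8871, v = 653.0·(-0.04441)/0.82384 + 226.7 = 191.4956
M2: Pc = R·M2+t = (-0.13245, -0.17165, +0.81611); u = 684.4·(-0.13245)/0.81611 + 305.4 = 194.3277, v = 653.0·(-0.17165)/0.81611 + 226.7 = 89.3571
M3: Pc = R·M3+t = (-0.25267, -0.20659, +0.85796); u = 684.4·(-0.25267)/0.85796 + 305.4 = 103.8465, v = 653.0·(-0.20659)/0.85796 + 226.7 = 69.4664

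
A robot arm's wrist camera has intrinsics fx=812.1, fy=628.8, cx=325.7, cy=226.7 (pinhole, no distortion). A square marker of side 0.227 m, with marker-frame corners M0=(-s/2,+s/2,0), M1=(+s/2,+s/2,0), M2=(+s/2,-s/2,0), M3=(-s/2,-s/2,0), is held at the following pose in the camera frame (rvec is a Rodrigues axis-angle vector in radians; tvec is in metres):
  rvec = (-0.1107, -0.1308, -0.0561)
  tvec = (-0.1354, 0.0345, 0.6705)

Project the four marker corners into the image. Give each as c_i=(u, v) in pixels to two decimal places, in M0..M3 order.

Intrinsics K: fx=812.1, fy=628.8, cx=325.7, cy=226.7
Marker side s = 0.227 m; corners in marker frame (Z=0):
  M0 = (-0.1135, +0.1135, 0)
  M1 = (+0.1135, +0.1135, 0)
  M2 = (+0.1135, -0.1135, 0)
  M3 = (-0.1135, -0.1135, 0)
rvec = (-0.1107, -0.1308, -0.0561), |rvec| = θ = 0.18031 rad = 10.331°
Rodrigues: sinθ=0.17933, 1−cosθ=0.01621; R = I + sinθ·[k]× + (1−cosθ)·[k]×²:
    [+0.98990 +0.06302 -0.12700]
    [-0.04858 +0.99232 +0.11376]
    [+0.13319 -0.10644 +0.98536]
t = (-0.1354, 0.0345, 0.6705) m
M0: Pc = R·M0+t = (-0.24060, +0.15264, +0.64330); u = 812.1·(-0.24060)/0.64330 + 325.7 = 21.9666, v = 628.8·(+0.15264)/0.64330 + 226.7 = 375.9008
M1: Pc = R·M1+t = (-0.01589, +0.14161, +0.67354); u = 812.1·(-0.01589)/0.67354 + 325.7 = 306.5362, v = 628.8·(+0.14161)/0.67354 + 226.7 = 358.9089
M2: Pc = R·M2+t = (-0.03020, -0.08364, +0.69770); u = 812.1·(-0.03020)/0.69770 + 325.7 = 290.5495, v = 628.8·(-0.08364)/0.69770 + 226.7 = 151.3179
M3: Pc = R·M3+t = (-0.25491, -0.07261, +0.66746); u = 812.1·(-0.25491)/0.66746 + 325.7 = 15.5573, v = 628.8·(-0.07261)/0.66746 + 226.7 = 158.2915

c0=(21.97, 375.90) c1=(306.54, 358.91) c2=(290.55, 151.32) c3=(15.56, 158.29)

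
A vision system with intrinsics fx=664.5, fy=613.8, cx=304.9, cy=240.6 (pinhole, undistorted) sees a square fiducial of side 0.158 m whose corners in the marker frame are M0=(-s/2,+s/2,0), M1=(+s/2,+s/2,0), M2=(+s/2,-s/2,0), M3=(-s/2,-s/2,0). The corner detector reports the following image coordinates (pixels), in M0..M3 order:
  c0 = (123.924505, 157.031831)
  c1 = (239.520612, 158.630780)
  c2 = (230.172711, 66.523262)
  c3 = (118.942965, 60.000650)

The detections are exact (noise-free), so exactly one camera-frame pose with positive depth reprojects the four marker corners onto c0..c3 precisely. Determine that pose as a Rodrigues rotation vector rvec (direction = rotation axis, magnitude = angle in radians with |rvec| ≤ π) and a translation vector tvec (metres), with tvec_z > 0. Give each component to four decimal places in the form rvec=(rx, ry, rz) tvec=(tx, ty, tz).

rvec=(-0.2667, -0.3182, -0.0718) tvec=(-0.1761, -0.1993, 0.9338)

Intrinsics K: fx=664.5, fy=613.8, cx=304.9, cy=240.6
Marker side s = 0.158 m; corners in marker frame (Z=0):
  M0 = (-0.0790, +0.0790, 0)
  M1 = (+0.0790, +0.0790, 0)
  M2 = (+0.0790, -0.0790, 0)
  M3 = (-0.0790, -0.0790, 0)
Detected image corners:
  c0 = (123.924505, 157.031831) px
  c1 = (239.520612, 158.630780) px
  c2 = (230.172711, 66.523262) px
  c3 = (118.942965, 60.000650) px
Planar DLT: solve 8×8 A·h = b for H (H[2,2]=1):
  H  [+778.24310 -1.52525 +179.59234]
  H  [+63.71372 +568.80301 +109.61064]
  H  [+0.34091 -0.26521 +1.00000]
B = K⁻¹H; ‖b₁‖=1.070898, ‖b₂‖=1.070898; λ = 2/(‖b₁‖+‖b₂‖) = 0.933796, sign → tz>0 ⇒ λ=+0.933796
r₁ = λ·B[:,0] = (+0.94757,-0.02785,+0.31834); r₂ = λ·B[:,1] = (+0.11149,+0.96241,-0.24765)
r₃ = r₁×r₂ = (-0.29947,+0.27015,+0.91506); SVD([r₁ r₂ r₃]) → R = UVᵀ:
  R  [+0.94757 +0.11149 -0.29947]
  R  [-0.02785 +0.96241 +0.27015]
  R  [+0.31834 -0.24765 +0.91506]
t = (-0.17609, -0.19928, +0.93380) m
tr R = 2.825041; θ = arccos((tr R − 1)/2) = 0.421392 rad = 24.144°
axis k = ((R−Rᵀ)₃₂, (R−Rᵀ)₁₃, (R−Rᵀ)₂₁) / (2 sinθ) = (-0.632960, -0.755214, -0.170330)
rvec = θ·k = (-0.266725, -0.318241, -0.071776)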